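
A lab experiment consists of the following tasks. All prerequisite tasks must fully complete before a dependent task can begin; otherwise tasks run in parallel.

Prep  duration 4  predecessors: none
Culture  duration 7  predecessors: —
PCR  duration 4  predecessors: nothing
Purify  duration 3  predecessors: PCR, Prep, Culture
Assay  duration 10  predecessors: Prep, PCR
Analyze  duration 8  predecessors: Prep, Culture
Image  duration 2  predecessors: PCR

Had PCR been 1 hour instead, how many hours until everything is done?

As given, the longest chain is Culture→Analyze = 7+8 = 15, so the finish is 15 hours.
PCR is off the critical path — its longest chain is 14 hours, giving 1 of slack.
That remains the longest chain; total 15 hours.

15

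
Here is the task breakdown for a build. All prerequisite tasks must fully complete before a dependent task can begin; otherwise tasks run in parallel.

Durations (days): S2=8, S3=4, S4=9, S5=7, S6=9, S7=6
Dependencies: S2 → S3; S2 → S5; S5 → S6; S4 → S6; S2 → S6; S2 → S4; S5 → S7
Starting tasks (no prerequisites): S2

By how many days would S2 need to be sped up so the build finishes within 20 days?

Current finish: 26 days; target: 20.
S2 is on every critical path, so each day cut from S2 cuts the finish by one (this holds down to a finish of 19).
Need 26 − 20 = 6 days off S2 → S2 becomes 2 days, finish becomes 20.

6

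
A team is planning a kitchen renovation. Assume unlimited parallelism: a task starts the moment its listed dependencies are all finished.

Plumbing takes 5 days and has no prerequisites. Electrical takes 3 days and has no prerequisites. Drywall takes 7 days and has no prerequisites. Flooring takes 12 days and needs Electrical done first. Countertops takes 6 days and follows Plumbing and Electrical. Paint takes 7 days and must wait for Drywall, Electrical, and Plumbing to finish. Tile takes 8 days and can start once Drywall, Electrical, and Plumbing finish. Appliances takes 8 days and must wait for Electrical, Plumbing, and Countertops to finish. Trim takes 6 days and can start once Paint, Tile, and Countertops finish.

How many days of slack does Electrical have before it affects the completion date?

Drywall→Tile→Trim = 7+8+6 = 21 sets the makespan at 21 days.
Electrical finishes as early as 3 and must finish by 7.
Float = 21 − 17 = 4.

4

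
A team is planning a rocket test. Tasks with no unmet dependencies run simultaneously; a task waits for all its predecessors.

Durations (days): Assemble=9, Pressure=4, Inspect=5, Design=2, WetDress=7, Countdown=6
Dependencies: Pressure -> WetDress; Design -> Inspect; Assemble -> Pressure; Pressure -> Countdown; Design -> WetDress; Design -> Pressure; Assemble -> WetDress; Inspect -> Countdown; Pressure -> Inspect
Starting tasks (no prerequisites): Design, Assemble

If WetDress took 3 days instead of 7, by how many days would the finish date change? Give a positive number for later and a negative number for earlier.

The binding path is Assemble→Pressure→Inspect→Countdown = 9+4+5+6 = 24; finish at 24 days.
WetDress has 4 days of float (longest path through it is 20).
That remains the longest chain; total 24 days.
Change in finish: 24 − 24 = +0 days.

0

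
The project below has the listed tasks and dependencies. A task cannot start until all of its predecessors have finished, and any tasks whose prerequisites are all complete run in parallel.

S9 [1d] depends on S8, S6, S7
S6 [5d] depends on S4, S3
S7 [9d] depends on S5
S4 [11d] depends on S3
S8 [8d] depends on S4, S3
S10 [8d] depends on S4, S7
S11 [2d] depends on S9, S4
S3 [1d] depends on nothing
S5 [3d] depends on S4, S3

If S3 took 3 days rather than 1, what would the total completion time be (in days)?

34

The binding path is S3→S4→S5→S7→S10 = 1+11+3+9+8 = 32; finish at 32 days.
S3 lies on that path, so at 3 days the path becomes 34 days.
No other chain overtakes it, so the finish is 34 days.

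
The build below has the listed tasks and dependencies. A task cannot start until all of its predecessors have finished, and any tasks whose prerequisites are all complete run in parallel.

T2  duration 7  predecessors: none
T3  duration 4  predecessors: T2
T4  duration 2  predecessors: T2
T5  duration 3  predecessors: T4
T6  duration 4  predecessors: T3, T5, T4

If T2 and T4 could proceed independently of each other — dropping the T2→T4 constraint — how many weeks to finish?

Before: longest chain T2→T4→T5→T6 = 7+2+3+4 = 16, finish 16.
Without T2→T4, T4's earliest start moves from 7 to 0.
After: T2→T3→T6 = 7+4+4 = 15 → 15 weeks.

15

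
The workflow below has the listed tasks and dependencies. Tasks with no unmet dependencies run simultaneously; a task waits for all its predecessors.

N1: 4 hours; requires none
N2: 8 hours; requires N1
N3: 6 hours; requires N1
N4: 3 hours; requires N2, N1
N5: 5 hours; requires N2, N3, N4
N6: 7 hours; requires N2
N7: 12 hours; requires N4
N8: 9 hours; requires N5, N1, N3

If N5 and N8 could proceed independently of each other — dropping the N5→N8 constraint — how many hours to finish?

27

Before: longest chain N1→N2→N4→N5→N8 = 4+8+3+5+9 = 29, finish 29.
Without N5→N8, N8's earliest start moves from 20 to 10.
New critical path: N1→N2→N4→N7 = 4+8+3+12 = 27 ⇒ 27 hours.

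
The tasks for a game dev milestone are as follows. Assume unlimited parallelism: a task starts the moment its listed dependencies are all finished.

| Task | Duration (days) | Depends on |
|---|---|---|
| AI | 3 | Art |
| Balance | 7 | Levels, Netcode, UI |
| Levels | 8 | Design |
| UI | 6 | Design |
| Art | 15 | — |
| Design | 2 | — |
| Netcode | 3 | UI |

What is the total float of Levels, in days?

Critical path: Design→UI→Netcode→Balance = 2+6+3+7 = 18, so the finish is 18 days.
Longest path through Levels: 17 days (earliest finish 10, latest finish 11).
So Levels can slip 11 − 10 = 1 day.

1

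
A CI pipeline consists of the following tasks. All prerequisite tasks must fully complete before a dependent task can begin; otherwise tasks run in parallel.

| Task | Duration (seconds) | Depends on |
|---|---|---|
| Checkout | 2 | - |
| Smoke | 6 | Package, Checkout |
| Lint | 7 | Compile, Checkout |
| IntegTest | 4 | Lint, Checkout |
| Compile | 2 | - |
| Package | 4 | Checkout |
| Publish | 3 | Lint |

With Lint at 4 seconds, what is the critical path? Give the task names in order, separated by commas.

The binding path is Checkout→Lint→IntegTest = 2+7+4 = 13; finish at 13 seconds.
Lint is on the critical path; changing it to 4 makes that path 10 seconds.
The binding chain switches to Checkout→Package→Smoke = 2+4+6 = 12; finish 12 seconds.

Checkout, Package, Smoke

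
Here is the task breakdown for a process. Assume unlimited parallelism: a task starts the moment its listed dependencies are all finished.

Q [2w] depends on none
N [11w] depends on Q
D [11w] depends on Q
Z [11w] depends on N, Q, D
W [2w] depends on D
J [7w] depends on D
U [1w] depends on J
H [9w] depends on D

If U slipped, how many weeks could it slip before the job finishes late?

3

Q→N→Z = 2+11+11 = 24 sets the makespan at 24 weeks.
Longest path through U: 21 weeks (earliest finish 21, latest finish 24).
So U can slip 24 − 21 = 3 weeks.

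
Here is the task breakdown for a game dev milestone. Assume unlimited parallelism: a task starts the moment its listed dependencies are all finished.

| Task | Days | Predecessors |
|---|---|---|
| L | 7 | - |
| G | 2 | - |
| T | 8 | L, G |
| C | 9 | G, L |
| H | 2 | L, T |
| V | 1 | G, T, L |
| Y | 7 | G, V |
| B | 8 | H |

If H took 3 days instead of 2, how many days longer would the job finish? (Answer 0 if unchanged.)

The binding path is L→T→H→B = 7+8+2+8 = 25; finish at 25 days.
H is on the critical path; changing it to 3 makes that path 26 days.
That remains the longest chain; total 26 days.
Change in finish: 26 − 25 = +1 days.

1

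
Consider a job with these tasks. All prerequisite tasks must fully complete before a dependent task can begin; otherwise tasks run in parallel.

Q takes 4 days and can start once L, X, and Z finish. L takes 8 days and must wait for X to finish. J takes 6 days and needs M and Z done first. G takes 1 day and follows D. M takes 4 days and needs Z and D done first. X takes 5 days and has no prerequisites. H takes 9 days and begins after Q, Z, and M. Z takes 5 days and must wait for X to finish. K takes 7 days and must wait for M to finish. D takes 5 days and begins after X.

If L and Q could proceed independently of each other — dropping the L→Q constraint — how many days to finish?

With the dependency in place, X→L→Q→H = 5+8+4+9 = 26 sets the finish at 26 days.
Without L→Q, Q's earliest start moves from 13 to 10.
The longest chain is now X→D→M→H = 5+5+4+9 = 23, so the project takes 23 days.

23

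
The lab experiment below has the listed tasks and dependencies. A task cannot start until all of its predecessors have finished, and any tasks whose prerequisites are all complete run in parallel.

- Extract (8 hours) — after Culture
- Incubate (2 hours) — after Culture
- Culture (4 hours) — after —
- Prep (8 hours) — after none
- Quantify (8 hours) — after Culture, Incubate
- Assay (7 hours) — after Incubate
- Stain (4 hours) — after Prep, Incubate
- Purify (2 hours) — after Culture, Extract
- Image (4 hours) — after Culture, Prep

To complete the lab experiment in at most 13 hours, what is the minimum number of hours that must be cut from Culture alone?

1

Current finish: 14 hours; target: 13.
Culture is on every critical path, so each hour cut from Culture cuts the finish by one (this holds down to a finish of 12).
Need 14 − 13 = 1 hour off Culture → Culture becomes 3 hours, finish becomes 13.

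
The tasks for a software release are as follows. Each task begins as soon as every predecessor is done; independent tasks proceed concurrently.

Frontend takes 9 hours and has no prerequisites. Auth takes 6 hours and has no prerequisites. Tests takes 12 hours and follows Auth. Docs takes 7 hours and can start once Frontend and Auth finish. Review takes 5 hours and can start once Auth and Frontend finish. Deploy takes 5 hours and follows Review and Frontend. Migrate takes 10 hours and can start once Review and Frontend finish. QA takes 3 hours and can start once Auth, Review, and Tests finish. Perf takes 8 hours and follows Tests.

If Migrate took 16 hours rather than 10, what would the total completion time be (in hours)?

30

Baseline: Auth→Tests→Perf = 6+12+8 = 26 → 26 hours.
Migrate is off the critical path — its longest chain is 24 hours, giving 2 of slack.
The binding chain switches to Frontend→Review→Migrate = 9+5+16 = 30; finish 30 hours.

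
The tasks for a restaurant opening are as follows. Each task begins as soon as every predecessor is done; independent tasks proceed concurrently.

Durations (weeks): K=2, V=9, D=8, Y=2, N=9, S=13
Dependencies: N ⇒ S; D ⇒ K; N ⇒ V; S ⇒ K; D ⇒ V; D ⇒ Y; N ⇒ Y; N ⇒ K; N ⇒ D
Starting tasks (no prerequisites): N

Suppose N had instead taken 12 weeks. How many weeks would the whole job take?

29

As given, the longest chain is N→D→V = 9+8+9 = 26, so the finish is 26 weeks.
N is on the critical path; changing it to 12 makes that path 29 weeks.
The critical path is still N→D→V; finish is now 29 weeks.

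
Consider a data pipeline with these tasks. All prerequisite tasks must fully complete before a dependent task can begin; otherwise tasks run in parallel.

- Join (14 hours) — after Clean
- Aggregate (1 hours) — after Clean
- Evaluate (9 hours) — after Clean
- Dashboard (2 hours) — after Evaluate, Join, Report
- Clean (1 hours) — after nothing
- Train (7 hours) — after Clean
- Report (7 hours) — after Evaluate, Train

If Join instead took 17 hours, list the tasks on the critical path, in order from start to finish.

Clean, Join, Dashboard

The binding path is Clean→Evaluate→Report→Dashboard = 1+9+7+2 = 19; finish at 19 hours.
The longest path through Join is only 17 hours, so Join has float 2.
The binding chain switches to Clean→Join→Dashboard = 1+17+2 = 20; finish 20 hours.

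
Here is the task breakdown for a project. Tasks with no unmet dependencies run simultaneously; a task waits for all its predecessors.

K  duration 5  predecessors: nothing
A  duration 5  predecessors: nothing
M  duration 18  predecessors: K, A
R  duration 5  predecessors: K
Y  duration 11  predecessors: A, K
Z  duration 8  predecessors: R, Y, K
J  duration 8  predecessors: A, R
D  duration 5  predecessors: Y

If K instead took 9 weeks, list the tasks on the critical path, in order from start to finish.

K, Y, Z

Baseline: K→Y→Z = 5+11+8 = 24 → 24 weeks.
Since K is critical, the +4 change carries straight to that chain (now 28 weeks).
That remains the longest chain; total 28 weeks.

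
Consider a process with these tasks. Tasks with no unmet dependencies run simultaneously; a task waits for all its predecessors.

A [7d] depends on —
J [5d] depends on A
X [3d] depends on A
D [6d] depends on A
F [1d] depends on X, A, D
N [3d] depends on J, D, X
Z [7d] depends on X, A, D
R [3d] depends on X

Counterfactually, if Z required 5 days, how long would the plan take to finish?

18

Baseline: A→D→Z = 7+6+7 = 20 → 20 days.
Since Z is critical, the -2 change carries straight to that chain (now 18 days).
The critical path is still A→D→Z; finish is now 18 days.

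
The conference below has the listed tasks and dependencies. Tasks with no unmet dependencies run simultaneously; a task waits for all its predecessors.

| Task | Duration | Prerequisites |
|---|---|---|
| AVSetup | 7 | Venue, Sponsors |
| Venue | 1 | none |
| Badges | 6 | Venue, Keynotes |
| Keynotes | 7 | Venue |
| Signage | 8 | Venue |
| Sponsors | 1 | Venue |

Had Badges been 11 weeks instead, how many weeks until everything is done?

19

Baseline: Venue→Keynotes→Badges = 1+7+6 = 14 → 14 weeks.
Badges is on the critical path; changing it to 11 makes that path 19 weeks.
That remains the longest chain; total 19 weeks.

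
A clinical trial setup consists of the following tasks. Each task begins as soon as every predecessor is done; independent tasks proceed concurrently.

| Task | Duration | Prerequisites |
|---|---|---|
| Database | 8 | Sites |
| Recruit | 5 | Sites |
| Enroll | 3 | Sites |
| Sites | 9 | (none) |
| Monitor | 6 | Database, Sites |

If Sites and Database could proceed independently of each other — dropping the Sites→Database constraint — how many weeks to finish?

Before: longest chain Sites→Database→Monitor = 9+8+6 = 23, finish 23.
Without Sites→Database, Database's earliest start moves from 9 to 0.
New critical path: Sites→Monitor = 9+6 = 15 ⇒ 15 weeks.

15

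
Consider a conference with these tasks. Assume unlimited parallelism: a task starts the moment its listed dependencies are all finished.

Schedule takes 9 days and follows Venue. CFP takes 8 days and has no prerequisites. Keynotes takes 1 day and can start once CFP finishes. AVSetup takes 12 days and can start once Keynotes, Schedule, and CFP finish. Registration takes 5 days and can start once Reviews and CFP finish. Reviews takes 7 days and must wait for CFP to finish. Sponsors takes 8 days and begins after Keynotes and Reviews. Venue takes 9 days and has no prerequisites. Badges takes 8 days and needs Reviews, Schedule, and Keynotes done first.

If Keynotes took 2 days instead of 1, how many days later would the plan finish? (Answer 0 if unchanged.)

0

The binding path is Venue→Schedule→AVSetup = 9+9+12 = 30; finish at 30 days.
The longest path through Keynotes is only 21 days, so Keynotes has float 9.
The critical path is still Venue→Schedule→AVSetup; finish is now 30 days.
Change in finish: 30 − 30 = +0 days.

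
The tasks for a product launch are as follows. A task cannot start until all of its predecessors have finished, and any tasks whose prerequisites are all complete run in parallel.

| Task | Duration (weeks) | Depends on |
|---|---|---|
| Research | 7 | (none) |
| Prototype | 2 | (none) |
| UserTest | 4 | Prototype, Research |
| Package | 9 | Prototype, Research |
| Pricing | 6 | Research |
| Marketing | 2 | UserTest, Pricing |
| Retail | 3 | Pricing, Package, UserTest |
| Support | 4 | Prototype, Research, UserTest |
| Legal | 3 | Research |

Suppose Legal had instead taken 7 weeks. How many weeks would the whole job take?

19

The binding path is Research→Package→Retail = 7+9+3 = 19; finish at 19 weeks.
Legal has 9 weeks of float (longest path through it is 10).
No other chain overtakes it, so the finish is 19 weeks.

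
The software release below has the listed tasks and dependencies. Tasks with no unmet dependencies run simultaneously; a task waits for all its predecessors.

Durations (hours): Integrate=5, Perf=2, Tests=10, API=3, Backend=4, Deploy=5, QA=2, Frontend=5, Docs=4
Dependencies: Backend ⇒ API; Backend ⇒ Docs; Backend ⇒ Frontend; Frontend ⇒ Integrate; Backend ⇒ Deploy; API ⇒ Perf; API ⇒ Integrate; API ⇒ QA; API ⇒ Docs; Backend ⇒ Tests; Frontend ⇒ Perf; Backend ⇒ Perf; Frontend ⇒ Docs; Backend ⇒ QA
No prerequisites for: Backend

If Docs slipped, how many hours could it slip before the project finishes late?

Critical path: Backend→Frontend→Integrate = 4+5+5 = 14, so the finish is 14 hours.
The longest chain containing Docs totals 13 hours.
Float = 14 − 13 = 1.

1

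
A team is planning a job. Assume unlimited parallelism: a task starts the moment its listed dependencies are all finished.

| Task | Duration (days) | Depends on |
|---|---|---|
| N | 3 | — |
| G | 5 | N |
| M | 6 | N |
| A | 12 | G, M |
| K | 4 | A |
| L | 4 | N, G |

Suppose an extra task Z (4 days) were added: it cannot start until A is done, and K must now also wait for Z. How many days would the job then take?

Originally the job takes 25 days.
With Z inserted, K now waits for max(A, Z).
New critical path: N→M→A→Z→K = 3+6+12+4+4 = 29 ⇒ 29 days.

29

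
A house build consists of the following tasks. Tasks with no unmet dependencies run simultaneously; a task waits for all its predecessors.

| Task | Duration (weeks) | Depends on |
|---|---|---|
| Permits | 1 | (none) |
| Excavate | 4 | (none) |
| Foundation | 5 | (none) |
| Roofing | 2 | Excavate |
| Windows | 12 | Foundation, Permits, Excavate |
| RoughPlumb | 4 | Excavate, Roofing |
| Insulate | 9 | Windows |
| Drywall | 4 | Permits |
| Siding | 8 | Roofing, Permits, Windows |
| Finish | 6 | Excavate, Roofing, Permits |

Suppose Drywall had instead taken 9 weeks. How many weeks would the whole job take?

26

Critical path before the change: Foundation→Windows→Insulate = 5+12+9 = 26 giving 26 weeks.
Drywall is off the critical path — its longest chain is 5 weeks, giving 21 of slack.
No other chain overtakes it, so the finish is 26 weeks.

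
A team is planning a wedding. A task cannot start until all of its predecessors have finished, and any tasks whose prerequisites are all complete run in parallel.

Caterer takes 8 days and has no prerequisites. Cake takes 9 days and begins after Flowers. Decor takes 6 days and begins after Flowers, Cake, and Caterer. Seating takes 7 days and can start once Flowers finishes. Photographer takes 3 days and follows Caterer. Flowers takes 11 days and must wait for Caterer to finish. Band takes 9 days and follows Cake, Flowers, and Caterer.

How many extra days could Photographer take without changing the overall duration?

The longest chain is Caterer→Flowers→Cake→Band = 8+11+9+9 = 37; overall finish 37 days.
Photographer finishes as early as 11 and must finish by 37.
So Photographer can slip 37 − 11 = 26 days.

26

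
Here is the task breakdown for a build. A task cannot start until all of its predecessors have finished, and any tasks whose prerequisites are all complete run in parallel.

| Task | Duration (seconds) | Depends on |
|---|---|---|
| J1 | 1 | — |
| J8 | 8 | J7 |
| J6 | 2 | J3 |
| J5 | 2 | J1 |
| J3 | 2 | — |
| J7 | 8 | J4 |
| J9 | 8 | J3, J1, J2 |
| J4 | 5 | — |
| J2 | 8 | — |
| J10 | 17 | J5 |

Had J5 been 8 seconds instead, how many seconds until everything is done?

The binding path is J4→J7→J8 = 5+8+8 = 21; finish at 21 seconds.
The longest path through J5 is only 20 seconds, so J5 has float 1.
New critical path: J1→J5→J10 = 1+8+17 = 26 ⇒ 26 seconds.

26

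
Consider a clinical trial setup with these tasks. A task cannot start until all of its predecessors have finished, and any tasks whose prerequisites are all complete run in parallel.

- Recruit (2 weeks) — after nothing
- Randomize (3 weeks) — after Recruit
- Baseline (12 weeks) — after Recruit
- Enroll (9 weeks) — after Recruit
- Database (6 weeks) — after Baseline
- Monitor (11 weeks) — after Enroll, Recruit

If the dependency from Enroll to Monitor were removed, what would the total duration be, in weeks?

Original critical path: Recruit→Enroll→Monitor = 2+9+11 = 22 ⇒ 22 weeks.
Without Enroll→Monitor, Monitor's earliest start moves from 11 to 2.
After: Recruit→Baseline→Database = 2+12+6 = 20 → 20 weeks.

20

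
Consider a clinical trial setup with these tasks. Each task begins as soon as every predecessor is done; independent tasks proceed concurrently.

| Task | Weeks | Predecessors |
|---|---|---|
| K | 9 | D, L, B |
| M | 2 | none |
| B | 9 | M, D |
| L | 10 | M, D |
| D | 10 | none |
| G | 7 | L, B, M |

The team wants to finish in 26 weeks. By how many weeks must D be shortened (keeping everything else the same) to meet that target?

3

Current finish: 29 weeks; target: 26.
D is on every critical path, so each week cut from D cuts the finish by one (this holds down to a finish of 21).
Need 29 − 26 = 3 weeks off D → D becomes 7 weeks, finish becomes 26.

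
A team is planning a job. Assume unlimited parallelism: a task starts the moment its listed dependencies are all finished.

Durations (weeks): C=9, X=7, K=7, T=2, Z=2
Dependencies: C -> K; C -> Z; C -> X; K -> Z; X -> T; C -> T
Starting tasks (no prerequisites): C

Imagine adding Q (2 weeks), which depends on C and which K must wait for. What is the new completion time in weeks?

Originally the job takes 18 weeks.
With Q inserted, K now waits for max(C, Q).
New critical path: C→Q→K→Z = 9+2+7+2 = 20 ⇒ 20 weeks.

20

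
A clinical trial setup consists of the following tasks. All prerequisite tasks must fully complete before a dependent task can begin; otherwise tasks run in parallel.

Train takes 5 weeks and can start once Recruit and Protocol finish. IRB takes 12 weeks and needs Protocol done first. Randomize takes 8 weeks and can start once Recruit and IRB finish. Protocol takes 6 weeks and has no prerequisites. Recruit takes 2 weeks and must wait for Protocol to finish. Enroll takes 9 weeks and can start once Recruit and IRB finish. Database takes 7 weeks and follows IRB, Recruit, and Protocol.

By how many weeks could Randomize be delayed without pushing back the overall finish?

1

Critical path: Protocol→IRB→Enroll = 6+12+9 = 27, so the finish is 27 weeks.
Longest path through Randomize: 26 weeks (earliest finish 26, latest finish 27).
Slack of Randomize = 19 − 18 = 1 week.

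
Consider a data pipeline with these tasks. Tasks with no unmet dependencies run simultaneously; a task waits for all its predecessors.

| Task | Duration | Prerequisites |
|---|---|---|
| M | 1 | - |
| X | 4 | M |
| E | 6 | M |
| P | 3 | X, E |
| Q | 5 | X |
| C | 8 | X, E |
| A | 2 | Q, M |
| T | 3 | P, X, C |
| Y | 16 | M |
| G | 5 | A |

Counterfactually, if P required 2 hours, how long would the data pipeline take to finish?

18

Actual critical path: M→E→C→T = 1+6+8+3 = 18 ⇒ 18 hours.
P has 5 hours of float (longest path through it is 13).
The critical path is still M→E→C→T; finish is now 18 hours.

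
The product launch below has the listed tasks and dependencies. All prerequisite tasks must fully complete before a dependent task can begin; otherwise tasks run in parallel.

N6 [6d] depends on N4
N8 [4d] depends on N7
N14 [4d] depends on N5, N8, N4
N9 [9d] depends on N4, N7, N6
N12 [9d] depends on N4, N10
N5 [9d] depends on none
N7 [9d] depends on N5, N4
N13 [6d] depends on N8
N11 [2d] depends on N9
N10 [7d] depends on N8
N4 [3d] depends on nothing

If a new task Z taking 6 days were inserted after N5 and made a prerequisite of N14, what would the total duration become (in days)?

Originally the job takes 38 days.
With Z inserted, N14 now waits for max(N5, N8, N4, Z).
New critical path: N5→N7→N8→N10→N12 = 9+9+4+7+9 = 38 ⇒ 38 days.

38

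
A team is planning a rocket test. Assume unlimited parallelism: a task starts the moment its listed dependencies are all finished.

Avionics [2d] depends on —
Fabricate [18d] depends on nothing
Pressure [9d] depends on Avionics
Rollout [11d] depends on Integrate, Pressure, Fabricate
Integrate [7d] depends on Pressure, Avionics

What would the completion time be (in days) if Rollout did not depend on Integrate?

29

Before: longest chain Fabricate→Rollout = 18+11 = 29, finish 29.
Dropping Integrate→Rollout doesn't change Rollout's earliest start (18); another predecessor still binds.
After: Fabricate→Rollout = 18+11 = 29 → 29 days.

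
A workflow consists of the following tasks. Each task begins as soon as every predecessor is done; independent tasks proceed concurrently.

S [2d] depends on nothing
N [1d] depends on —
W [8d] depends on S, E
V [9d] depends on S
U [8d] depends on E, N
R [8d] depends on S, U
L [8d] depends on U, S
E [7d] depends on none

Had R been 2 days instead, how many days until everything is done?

The binding path is E→U→R = 7+8+8 = 23; finish at 23 days.
Since R is critical, the -6 change carries straight to that chain (now 17 days).
The binding chain switches to E→U→L = 7+8+8 = 23; finish 23 days.

23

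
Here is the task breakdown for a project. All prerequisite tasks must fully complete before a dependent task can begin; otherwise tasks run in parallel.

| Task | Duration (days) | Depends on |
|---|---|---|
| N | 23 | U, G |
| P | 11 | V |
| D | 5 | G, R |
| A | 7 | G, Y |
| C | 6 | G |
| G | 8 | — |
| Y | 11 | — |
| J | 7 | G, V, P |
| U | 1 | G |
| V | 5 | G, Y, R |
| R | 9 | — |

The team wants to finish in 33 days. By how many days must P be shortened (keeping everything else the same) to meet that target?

Current finish: 34 days; target: 33.
P is on every critical path, so each day cut from P cuts the finish by one (this holds down to a finish of 32).
Need 34 − 33 = 1 day off P → P becomes 10 days, finish becomes 33.

1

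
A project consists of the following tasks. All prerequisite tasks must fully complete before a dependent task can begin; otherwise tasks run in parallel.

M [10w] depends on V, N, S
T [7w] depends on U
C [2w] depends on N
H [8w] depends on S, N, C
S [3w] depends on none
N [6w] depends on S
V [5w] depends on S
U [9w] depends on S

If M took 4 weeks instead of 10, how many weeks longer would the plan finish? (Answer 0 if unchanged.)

The binding path is S→N→M = 3+6+10 = 19; finish at 19 weeks.
M is on the critical path; changing it to 4 makes that path 13 weeks.
The binding chain switches to S→N→C→H = 3+6+2+8 = 19; finish 19 weeks.
Change in finish: 19 − 19 = +0 weeks.

0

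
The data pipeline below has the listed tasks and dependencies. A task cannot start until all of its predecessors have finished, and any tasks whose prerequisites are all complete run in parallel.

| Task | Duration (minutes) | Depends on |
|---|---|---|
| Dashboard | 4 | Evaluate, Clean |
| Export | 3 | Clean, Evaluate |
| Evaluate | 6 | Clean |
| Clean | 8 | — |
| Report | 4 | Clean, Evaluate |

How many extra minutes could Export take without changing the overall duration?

1

Clean→Evaluate→Report = 8+6+4 = 18 sets the makespan at 18 minutes.
The longest chain containing Export totals 17 minutes.
Float = 18 − 17 = 1.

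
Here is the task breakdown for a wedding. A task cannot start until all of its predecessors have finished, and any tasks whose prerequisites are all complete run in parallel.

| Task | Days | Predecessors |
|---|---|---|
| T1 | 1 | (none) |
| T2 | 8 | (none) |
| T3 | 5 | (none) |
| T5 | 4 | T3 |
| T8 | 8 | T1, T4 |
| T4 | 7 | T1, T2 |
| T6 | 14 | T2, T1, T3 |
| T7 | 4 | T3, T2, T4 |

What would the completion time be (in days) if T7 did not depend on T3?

With the dependency in place, T2→T4→T8 = 8+7+8 = 23 sets the finish at 23 days.
Dropping T3→T7 doesn't change T7's earliest start (15); another predecessor still binds.
New critical path: T2→T4→T8 = 8+7+8 = 23 ⇒ 23 days.

23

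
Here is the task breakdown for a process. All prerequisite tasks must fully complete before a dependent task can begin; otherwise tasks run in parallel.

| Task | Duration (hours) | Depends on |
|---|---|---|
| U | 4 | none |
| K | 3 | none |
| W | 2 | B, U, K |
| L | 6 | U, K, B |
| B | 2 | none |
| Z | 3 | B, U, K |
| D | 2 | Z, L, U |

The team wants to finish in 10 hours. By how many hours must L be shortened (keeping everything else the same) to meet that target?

2

Current finish: 12 hours; target: 10.
L is on every critical path, so each hour cut from L cuts the finish by one (this holds down to a finish of 9).
Need 12 − 10 = 2 hours off L → L becomes 4 hours, finish becomes 10.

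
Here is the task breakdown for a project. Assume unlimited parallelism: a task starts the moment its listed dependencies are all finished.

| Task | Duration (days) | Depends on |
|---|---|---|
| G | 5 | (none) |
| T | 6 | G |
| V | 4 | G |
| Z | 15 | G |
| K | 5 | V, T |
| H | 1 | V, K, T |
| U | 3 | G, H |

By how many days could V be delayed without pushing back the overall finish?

2

G→T→K→H→U = 5+6+5+1+3 = 20 sets the makespan at 20 days.
V finishes as early as 9 and must finish by 11.
Float = 20 − 18 = 2.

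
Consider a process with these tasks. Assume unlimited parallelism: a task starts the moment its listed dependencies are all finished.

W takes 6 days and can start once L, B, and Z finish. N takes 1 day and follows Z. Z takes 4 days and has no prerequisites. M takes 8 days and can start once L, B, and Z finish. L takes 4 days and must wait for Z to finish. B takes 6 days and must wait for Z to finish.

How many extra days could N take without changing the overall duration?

Critical path: Z→B→M = 4+6+8 = 18, so the finish is 18 days.
Longest path through N: 5 days (earliest finish 5, latest finish 18).
Float = 18 − 5 = 13.

13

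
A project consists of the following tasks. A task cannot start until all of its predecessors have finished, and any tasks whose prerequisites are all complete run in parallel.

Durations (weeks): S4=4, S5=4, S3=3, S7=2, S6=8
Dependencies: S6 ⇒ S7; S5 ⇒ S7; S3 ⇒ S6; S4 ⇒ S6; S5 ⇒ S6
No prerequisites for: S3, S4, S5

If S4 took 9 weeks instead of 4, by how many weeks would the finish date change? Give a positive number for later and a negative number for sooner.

Actual critical path: S4→S6→S7 = 4+8+2 = 14 ⇒ 14 weeks.
S4 lies on that path, so at 9 weeks the path becomes 19 weeks.
The critical path is still S4→S6→S7; finish is now 19 weeks.
Change in finish: 19 − 14 = +5 weeks.

5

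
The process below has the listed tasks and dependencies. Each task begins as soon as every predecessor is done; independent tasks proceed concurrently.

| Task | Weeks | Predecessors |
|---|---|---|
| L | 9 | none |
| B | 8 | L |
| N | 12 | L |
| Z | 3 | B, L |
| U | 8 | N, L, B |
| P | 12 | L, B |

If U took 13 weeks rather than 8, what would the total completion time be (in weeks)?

34

The binding path is L→N→U = 9+12+8 = 29; finish at 29 weeks.
U is on the critical path; changing it to 13 makes that path 34 weeks.
No other chain overtakes it, so the finish is 34 weeks.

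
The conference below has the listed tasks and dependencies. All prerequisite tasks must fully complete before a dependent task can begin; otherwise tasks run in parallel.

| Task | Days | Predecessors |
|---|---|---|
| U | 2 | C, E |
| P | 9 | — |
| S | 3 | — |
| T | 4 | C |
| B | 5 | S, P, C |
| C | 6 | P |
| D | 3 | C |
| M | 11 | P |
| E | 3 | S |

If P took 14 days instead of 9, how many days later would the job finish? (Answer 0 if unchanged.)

5

The binding path is P→M = 9+11 = 20; finish at 20 days.
P lies on that path, so at 14 days the path becomes 25 days.
That remains the longest chain; total 25 days.
Change in finish: 25 − 20 = +5 days.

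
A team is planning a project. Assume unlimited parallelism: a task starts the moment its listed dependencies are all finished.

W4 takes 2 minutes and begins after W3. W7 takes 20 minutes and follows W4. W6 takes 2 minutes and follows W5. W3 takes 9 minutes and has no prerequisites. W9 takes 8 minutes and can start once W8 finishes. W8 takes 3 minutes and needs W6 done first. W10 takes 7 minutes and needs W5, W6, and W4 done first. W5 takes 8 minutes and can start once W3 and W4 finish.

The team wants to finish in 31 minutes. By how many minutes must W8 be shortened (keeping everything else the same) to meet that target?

1

Current finish: 32 minutes; target: 31.
W8 is on every critical path, so each minute cut from W8 cuts the finish by one (this holds down to a finish of 31).
Need 32 − 31 = 1 minute off W8 → W8 becomes 2 minutes, finish becomes 31.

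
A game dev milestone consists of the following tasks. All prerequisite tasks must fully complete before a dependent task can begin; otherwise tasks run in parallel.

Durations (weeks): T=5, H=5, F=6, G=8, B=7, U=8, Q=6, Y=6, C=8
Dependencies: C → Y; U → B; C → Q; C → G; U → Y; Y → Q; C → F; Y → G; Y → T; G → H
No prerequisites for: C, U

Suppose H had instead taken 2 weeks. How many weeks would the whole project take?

24

The binding path is C→Y→G→H = 8+6+8+5 = 27; finish at 27 weeks.
H lies on that path, so at 2 weeks the path becomes 24 weeks.
No other chain overtakes it, so the finish is 24 weeks.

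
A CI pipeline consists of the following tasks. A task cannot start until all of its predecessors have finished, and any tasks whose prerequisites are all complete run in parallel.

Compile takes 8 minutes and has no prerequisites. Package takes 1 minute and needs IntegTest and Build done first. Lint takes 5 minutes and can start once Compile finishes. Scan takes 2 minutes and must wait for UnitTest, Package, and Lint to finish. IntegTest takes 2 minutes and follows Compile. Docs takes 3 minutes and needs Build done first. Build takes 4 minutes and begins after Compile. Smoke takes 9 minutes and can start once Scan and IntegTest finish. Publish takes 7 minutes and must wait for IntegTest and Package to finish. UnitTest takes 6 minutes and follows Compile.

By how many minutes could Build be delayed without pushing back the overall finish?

1

Critical path: Compile→UnitTest→Scan→Smoke = 8+6+2+9 = 25, so the finish is 25 minutes.
Build finishes as early as 12 and must finish by 13.
So Build can slip 13 − 12 = 1 minute.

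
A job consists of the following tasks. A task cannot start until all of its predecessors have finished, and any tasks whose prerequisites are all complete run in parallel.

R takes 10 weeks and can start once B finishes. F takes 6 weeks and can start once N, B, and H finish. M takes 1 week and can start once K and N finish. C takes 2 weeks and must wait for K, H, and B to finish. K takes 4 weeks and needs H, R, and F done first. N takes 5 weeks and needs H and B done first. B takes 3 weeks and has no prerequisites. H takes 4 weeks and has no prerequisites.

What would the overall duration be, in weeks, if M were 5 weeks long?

The binding path is H→N→F→K→C = 4+5+6+4+2 = 21; finish at 21 weeks.
M is off the critical path — its longest chain is 20 weeks, giving 1 of slack.
New critical path: H→N→F→K→M = 4+5+6+4+5 = 24 ⇒ 24 weeks.

24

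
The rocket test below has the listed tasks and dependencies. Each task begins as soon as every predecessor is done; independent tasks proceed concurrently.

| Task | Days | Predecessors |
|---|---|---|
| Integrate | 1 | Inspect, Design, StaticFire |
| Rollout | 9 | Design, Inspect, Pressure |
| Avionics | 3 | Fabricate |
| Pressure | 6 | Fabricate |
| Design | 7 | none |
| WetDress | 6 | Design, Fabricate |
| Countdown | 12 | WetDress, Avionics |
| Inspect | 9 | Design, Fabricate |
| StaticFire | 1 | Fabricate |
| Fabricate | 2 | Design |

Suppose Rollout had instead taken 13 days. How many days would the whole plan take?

Actual critical path: Design→Fabricate→Inspect→Rollout = 7+2+9+9 = 27 ⇒ 27 days.
Since Rollout is critical, the +4 change carries straight to that chain (now 31 days).
That remains the longest chain; total 31 days.

31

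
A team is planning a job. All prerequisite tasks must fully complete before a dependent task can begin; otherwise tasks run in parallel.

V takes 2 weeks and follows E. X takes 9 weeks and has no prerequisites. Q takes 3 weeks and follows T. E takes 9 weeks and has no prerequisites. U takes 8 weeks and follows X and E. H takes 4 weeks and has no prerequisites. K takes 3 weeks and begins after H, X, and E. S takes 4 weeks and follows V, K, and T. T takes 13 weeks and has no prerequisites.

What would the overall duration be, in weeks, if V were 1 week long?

Baseline: E→U = 9+8 = 17 → 17 weeks.
The longest path through V is only 15 weeks, so V has float 2.
No other chain overtakes it, so the finish is 17 weeks.

17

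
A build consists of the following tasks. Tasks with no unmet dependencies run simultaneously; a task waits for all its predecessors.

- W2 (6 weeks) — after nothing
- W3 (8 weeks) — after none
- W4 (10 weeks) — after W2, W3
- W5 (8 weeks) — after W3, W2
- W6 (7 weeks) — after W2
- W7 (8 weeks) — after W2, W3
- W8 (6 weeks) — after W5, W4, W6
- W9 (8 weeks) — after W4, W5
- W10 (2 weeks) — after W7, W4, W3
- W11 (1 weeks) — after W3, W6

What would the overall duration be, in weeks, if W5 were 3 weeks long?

Baseline: W3→W4→W9 = 8+10+8 = 26 → 26 weeks.
W5 is off the critical path — its longest chain is 24 weeks, giving 2 of slack.
No other chain overtakes it, so the finish is 26 weeks.

26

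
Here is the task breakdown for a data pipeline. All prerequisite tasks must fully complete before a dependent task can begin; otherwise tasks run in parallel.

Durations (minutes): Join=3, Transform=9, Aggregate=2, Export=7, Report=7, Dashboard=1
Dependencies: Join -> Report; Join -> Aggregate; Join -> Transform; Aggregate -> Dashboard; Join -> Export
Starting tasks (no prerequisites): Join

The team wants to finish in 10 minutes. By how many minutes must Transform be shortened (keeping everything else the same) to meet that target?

2

Current finish: 12 minutes; target: 10.
Transform is on every critical path, so each minute cut from Transform cuts the finish by one (this holds down to a finish of 10).
Need 12 − 10 = 2 minutes off Transform → Transform becomes 7 minutes, finish becomes 10.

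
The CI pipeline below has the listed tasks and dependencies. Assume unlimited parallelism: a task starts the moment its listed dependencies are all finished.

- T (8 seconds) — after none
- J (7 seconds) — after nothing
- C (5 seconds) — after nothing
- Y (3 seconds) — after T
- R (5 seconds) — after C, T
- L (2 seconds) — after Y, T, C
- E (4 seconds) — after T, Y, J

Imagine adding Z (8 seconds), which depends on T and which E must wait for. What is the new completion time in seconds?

Originally the schedule takes 15 seconds.
With Z inserted, E now waits for max(T, Y, J, Z).
New critical path: T→Z→E = 8+8+4 = 20 ⇒ 20 seconds.

20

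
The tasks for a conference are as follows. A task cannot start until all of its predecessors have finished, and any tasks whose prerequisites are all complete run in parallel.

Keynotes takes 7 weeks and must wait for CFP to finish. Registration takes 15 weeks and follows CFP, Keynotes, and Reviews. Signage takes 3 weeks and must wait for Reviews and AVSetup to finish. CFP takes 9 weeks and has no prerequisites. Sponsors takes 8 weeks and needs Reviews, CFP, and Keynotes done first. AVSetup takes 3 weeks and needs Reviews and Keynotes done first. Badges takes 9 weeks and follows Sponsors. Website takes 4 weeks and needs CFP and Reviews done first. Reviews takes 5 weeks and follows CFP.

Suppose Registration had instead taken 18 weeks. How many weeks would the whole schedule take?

34

The binding path is CFP→Keynotes→Sponsors→Badges = 9+7+8+9 = 33; finish at 33 weeks.
Registration has 2 weeks of float (longest path through it is 31).
Now CFP→Keynotes→Registration = 9+7+18 = 34 is longest, so the finish becomes 34 weeks.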